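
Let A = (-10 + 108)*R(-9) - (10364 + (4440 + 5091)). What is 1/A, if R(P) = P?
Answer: -1/20777 ≈ -4.8130e-5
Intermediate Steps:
A = -20777 (A = (-10 + 108)*(-9) - (10364 + (4440 + 5091)) = 98*(-9) - (10364 + 9531) = -882 - 1*19895 = -882 - 19895 = -20777)
1/A = 1/(-20777) = -1/20777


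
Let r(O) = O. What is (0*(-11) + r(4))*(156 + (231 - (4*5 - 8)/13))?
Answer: 20076/13 ≈ 1544.3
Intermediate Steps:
(0*(-11) + r(4))*(156 + (231 - (4*5 - 8)/13)) = (0*(-11) + 4)*(156 + (231 - (4*5 - 8)/13)) = (0 + 4)*(156 + (231 - (20 - 8)/13)) = 4*(156 + (231 - 12/13)) = 4*(156 + 2991/13) = 4*(5019/13) = 20076/13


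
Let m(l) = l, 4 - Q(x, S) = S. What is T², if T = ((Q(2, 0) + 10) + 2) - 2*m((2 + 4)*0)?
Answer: 256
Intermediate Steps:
Q(x, S) = 4 - S
T = 16 (T = (((4 - 1*0) + 10) + 2) - 2*(2 + 4)*0 = (((4 + 0) + 10) + 2) - 2*6*0 = ((4 + 10) + 2) - 2*0 = (14 + 2) - 1*0 = 16 + 0 = 16)
T² = 16² = 256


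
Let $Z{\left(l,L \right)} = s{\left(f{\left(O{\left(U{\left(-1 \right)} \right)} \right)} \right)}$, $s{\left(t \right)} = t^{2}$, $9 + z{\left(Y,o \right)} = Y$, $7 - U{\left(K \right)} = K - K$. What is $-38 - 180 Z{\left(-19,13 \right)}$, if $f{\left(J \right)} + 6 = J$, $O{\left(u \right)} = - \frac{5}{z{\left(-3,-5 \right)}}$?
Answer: $- \frac{22597}{4} \approx -5649.3$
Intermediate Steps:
$U{\left(K \right)} = 7$ ($U{\left(K \right)} = 7 - \left(K - K\right) = 7 - 0 = 7 + 0 = 7$)
$z{\left(Y,o \right)} = -9 + Y$
$O{\left(u \right)} = \frac{5}{12}$ ($O{\left(u \right)} = - \frac{5}{-9 - 3} = - \frac{5}{-12} = \left(-5\right) \left(- \frac{1}{12}\right) = \frac{5}{12}$)
$f{\left(J \right)} = -6 + J$
$Z{\left(l,L \right)} = \frac{4489}{144}$ ($Z{\left(l,L \right)} = \left(-6 + \frac{5}{12}\right)^{2} = \left(- \frac{67}{12}\right)^{2} = \frac{4489}{144}$)
$-38 - 180 Z{\left(-19,13 \right)} = -38 - \frac{22445}{4} = - \frac{22597}{4}$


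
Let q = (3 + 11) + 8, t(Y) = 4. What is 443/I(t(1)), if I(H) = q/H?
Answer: 886/11 ≈ 80.545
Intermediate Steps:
q = 22 (q = 14 + 8 = 22)
I(H) = 22/H
443/I(t(1)) = 443/((22/4)) = 443/((22*(1/4))) = 443/(11/2) = 443*(2/11) = 886/11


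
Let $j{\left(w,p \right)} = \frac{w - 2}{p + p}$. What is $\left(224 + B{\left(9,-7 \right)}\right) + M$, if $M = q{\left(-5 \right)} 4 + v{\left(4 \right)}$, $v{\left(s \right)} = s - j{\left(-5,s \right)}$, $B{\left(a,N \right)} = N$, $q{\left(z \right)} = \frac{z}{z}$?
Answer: $\frac{1807}{8} \approx 225.88$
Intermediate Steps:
$q{\left(z \right)} = 1$
$j{\left(w,p \right)} = \frac{-2 + w}{2 p}$
$v{\left(s \right)} = s + \frac{7}{2 s}$ ($v{\left(s \right)} = s - \frac{-2 - 5}{2 s} = s - \frac{1}{2} \frac{1}{s} \left(-7\right) = s - - \frac{7}{2 s} = s + \frac{7}{2 s}$)
$M = \frac{71}{8}$ ($M = 1 \cdot 4 + \left(4 + \frac{7}{2 \cdot 4}\right) = 4 + \left(4 + \frac{7}{2} \cdot \frac{1}{4}\right) = 4 + \left(4 + \frac{7}{8}\right) = 4 + \frac{39}{8} = \frac{71}{8} \approx 8.875$)
$\left(224 + B{\left(9,-7 \right)}\right) + M = \left(224 - 7\right) + \frac{71}{8} = 217 + \frac{71}{8} = \frac{1807}{8}$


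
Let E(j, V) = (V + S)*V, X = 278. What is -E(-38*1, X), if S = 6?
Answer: -78952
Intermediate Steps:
E(j, V) = V*(6 + V) (E(j, V) = (V + 6)*V = (6 + V)*V = V*(6 + V))
-E(-38*1, X) = -278*(6 + 278) = -278*284 = -1*78952 = -78952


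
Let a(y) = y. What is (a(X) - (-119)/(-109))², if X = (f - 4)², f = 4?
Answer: 14161/11881 ≈ 1.1919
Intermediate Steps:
X = 0 (X = (4 - 4)² = 0² = 0)
(a(X) - (-119)/(-109))² = (0 - (-119)/(-109))² = (0 - (-119)*(-1)/109)² = (0 - 1*119/109)² = (0 - 119/109)² = (-119/109)² = 14161/11881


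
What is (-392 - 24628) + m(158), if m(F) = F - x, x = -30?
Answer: -24832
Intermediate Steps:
m(F) = 30 + F (m(F) = F - 1*(-30) = F + 30 = 30 + F)
(-392 - 24628) + m(158) = (-392 - 24628) + (30 + 158) = -25020 + 188 = -24832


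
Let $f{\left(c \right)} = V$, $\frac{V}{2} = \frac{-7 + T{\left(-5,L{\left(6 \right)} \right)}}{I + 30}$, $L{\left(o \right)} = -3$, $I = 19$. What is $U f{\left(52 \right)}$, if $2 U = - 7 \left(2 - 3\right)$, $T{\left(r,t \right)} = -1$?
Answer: $- \frac{8}{7} \approx -1.1429$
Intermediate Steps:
$U = \frac{7}{2}$ ($U = \frac{\left(-7\right) \left(2 - 3\right)}{2} = \frac{\left(-7\right) \left(-1\right)}{2} = \frac{1}{2} \cdot 7 = \frac{7}{2} \approx 3.5$)
$V = - \frac{16}{49}$ ($V = 2 \frac{-7 - 1}{19 + 30} = 2 \left(- \frac{8}{49}\right) = - \frac{16}{49} \approx -0.32653$)
$f{\left(c \right)} = - \frac{16}{49}$
$U f{\left(52 \right)} = \frac{7}{2} \left(- \frac{16}{49}\right) = - \frac{8}{7}$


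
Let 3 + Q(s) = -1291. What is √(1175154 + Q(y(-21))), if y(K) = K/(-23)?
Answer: 2*√293465 ≈ 1083.4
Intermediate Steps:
y(K) = -K/23 (y(K) = K*(-1/23) = -K/23)
Q(s) = -1294 (Q(s) = -3 - 1291 = -1294)
√(1175154 + Q(y(-21))) = √(1175154 - 1294) = √1173860 = 2*√293465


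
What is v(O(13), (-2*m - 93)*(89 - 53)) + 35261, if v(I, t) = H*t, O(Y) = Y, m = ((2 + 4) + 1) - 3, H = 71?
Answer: -222895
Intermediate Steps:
m = 4 (m = (6 + 1) - 3 = 7 - 3 = 4)
v(I, t) = 71*t
v(O(13), (-2*m - 93)*(89 - 53)) + 35261 = 71*((-2*4 - 93)*(89 - 53)) + 35261 = 71*((-8 - 93)*36) + 35261 = 71*(-101*36) + 35261 = 71*(-3636) + 35261 = -258156 + 35261 = -222895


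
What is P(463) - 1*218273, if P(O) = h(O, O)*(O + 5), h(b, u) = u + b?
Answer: 215095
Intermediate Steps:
h(b, u) = b + u
P(O) = 2*O*(5 + O) (P(O) = (O + O)*(O + 5) = (2*O)*(5 + O) = 2*O*(5 + O))
P(463) - 1*218273 = 2*463*(5 + 463) - 1*218273 = 2*463*468 - 218273 = 433368 - 218273 = 215095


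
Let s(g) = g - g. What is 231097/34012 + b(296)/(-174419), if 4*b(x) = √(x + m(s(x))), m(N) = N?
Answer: 231097/34012 - √74/348838 ≈ 6.7945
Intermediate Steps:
s(g) = 0
b(x) = √x/4 (b(x) = √(x + 0)/4 = √x/4)
231097/34012 + b(296)/(-174419) = 231097/34012 + (√296/4)/(-174419) = 231097*(1/34012) + ((2*√74)/4)*(-1/174419) = 231097/34012 + (√74/2)*(-1/174419) = 231097/34012 - √74/348838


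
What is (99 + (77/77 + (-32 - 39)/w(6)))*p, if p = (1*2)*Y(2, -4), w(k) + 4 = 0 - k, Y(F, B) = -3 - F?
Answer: -1071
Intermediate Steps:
w(k) = -4 - k (w(k) = -4 + (0 - k) = -4 - k)
p = -10 (p = (1*2)*(-3 - 1*2) = 2*(-3 - 2) = 2*(-5) = -10)
(99 + (77/77 + (-32 - 39)/w(6)))*p = (99 + (77/77 + (-32 - 39)/(-4 - 1*6)))*(-10) = (99 + (77*(1/77) - 71/(-4 - 6)))*(-10) = (99 + (1 - 71/(-10)))*(-10) = (99 + (1 - 71*(-⅒)))*(-10) = (99 + (1 + 71/10))*(-10) = (99 + 81/10)*(-10) = (1071/10)*(-10) = -1071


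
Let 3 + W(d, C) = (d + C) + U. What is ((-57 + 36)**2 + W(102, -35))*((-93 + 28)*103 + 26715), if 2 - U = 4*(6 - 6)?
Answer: 10150140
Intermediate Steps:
U = 2 (U = 2 - 4*(6 - 6) = 2 - 4*0 = 2 - 1*0 = 2 + 0 = 2)
W(d, C) = -1 + C + d (W(d, C) = -3 + ((d + C) + 2) = -3 + ((C + d) + 2) = -3 + (2 + C + d) = -1 + C + d)
((-57 + 36)**2 + W(102, -35))*((-93 + 28)*103 + 26715) = ((-57 + 36)**2 + (-1 - 35 + 102))*((-93 + 28)*103 + 26715) = ((-21)**2 + 66)*(-65*103 + 26715) = (441 + 66)*(-6695 + 26715) = 507*20020 = 10150140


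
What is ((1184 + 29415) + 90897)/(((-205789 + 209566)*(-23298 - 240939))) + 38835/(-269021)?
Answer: -38790913966831/268489185567129 ≈ -0.14448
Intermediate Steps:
((1184 + 29415) + 90897)/(((-205789 + 209566)*(-23298 - 240939))) + 38835/(-269021) = (30599 + 90897)/((3777*(-264237))) + 38835*(-1/269021) = 121496/(-998023149) - 38835/269021 = 121496*(-1/998023149) - 38835/269021 = -121496/998023149 - 38835/269021 = -38790913966831/268489185567129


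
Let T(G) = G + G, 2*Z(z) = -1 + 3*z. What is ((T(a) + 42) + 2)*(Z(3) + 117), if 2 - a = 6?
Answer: 4356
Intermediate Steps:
a = -4 (a = 2 - 1*6 = 2 - 6 = -4)
Z(z) = -1/2 + 3*z/2 (Z(z) = (-1 + 3*z)/2 = -1/2 + 3*z/2)
T(G) = 2*G
((T(a) + 42) + 2)*(Z(3) + 117) = ((2*(-4) + 42) + 2)*((-1/2 + (3/2)*3) + 117) = ((-8 + 42) + 2)*((-1/2 + 9/2) + 117) = (34 + 2)*(4 + 117) = 36*121 = 4356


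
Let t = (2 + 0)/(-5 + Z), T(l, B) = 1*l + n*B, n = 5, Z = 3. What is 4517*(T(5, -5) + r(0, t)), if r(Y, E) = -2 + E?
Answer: -103891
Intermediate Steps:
T(l, B) = l + 5*B (T(l, B) = 1*l + 5*B = l + 5*B)
t = -1 (t = (2 + 0)/(-5 + 3) = 2/(-2) = 2*(-½) = -1)
4517*(T(5, -5) + r(0, t)) = 4517*((5 + 5*(-5)) + (-2 - 1)) = 4517*((5 - 25) - 3) = 4517*(-20 - 3) = 4517*(-23) = -103891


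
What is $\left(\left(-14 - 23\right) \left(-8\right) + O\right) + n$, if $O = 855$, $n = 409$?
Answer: $1560$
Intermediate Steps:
$\left(\left(-14 - 23\right) \left(-8\right) + O\right) + n = \left(\left(-14 - 23\right) \left(-8\right) + 855\right) + 409 = \left(\left(-37\right) \left(-8\right) + 855\right) + 409 = \left(296 + 855\right) + 409 = 1151 + 409 = 1560$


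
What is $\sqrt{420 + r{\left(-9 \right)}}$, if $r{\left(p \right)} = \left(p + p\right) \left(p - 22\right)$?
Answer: $\sqrt{978} \approx 31.273$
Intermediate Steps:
$r{\left(p \right)} = 2 p \left(-22 + p\right)$
$\sqrt{420 + r{\left(-9 \right)}} = \sqrt{420 + 2 \left(-9\right) \left(-22 - 9\right)} = \sqrt{420 + 2 \left(-9\right) \left(-31\right)} = \sqrt{420 + 558} = \sqrt{978}$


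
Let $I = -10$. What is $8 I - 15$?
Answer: $-95$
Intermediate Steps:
$8 I - 15 = 8 \left(-10\right) - 15 = -80 - 15 = -95$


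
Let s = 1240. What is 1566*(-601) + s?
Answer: -939926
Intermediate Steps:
1566*(-601) + s = 1566*(-601) + 1240 = -941166 + 1240 = -939926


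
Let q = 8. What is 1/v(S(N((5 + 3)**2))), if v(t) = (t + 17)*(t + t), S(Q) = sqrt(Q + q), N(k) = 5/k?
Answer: -32/17979 + 4352*sqrt(517)/9295143 ≈ 0.0088659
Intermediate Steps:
S(Q) = sqrt(8 + Q) (S(Q) = sqrt(Q + 8) = sqrt(8 + Q))
v(t) = 2*t*(17 + t) (v(t) = (17 + t)*(2*t) = 2*t*(17 + t))
1/v(S(N((5 + 3)**2))) = 1/(2*sqrt(8 + 5/((5 + 3)**2))*(17 + sqrt(8 + 5/((5 + 3)**2)))) = 1/(2*sqrt(8 + 5/(8**2))*(17 + sqrt(8 + 5/(8**2)))) = 1/(2*sqrt(8 + 5/64)*(17 + sqrt(8 + 5/64))) = 1/(2*sqrt(517/64)*(17 + sqrt(517/64))) = 1/(2*(sqrt(517)/8)*(17 + sqrt(517)/8)) = 1/(sqrt(517)*(17 + sqrt(517)/8)/4) = 4*sqrt(517)/(517*(17 + sqrt(517)/8))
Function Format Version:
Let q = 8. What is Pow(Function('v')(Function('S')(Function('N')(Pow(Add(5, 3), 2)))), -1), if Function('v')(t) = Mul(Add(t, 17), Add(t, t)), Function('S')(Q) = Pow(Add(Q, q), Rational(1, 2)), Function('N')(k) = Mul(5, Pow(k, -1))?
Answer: Add(Rational(-32, 17979), Mul(Rational(4352, 9295143), Pow(517, Rational(1, 2)))) ≈ 0.0088659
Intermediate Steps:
Function('S')(Q) = Pow(Add(8, Q), Rational(1, 2)) (Function('S')(Q) = Pow(Add(Q, 8), Rational(1, 2)) = Pow(Add(8, Q), Rational(1, 2)))
Function('v')(t) = Mul(2, t, Add(17, t)) (Function('v')(t) = Mul(Add(17, t), Mul(2, t)) = Mul(2, t, Add(17, t)))
Pow(Function('v')(Function('S')(Function('N')(Pow(Add(5, 3), 2)))), -1) = Pow(Mul(2, Pow(Add(8, Mul(5, Pow(Pow(Add(5, 3), 2), -1))), Rational(1, 2)), Add(17, Pow(Add(8, Mul(5, Pow(Pow(Add(5, 3), 2), -1))), Rational(1, 2)))), -1) = Pow(Mul(2, Pow(Add(8, Mul(5, Pow(Pow(8, 2), -1))), Rational(1, 2)), Add(17, Pow(Add(8, Mul(5, Pow(Pow(8, 2), -1))), Rational(1, 2)))), -1) = Pow(Mul(2, Pow(Add(8, Mul(5, Pow(64, -1))), Rational(1, 2)), Add(17, Pow(Add(8, Mul(5, Pow(64, -1))), Rational(1, 2)))), -1) = Pow(Mul(2, Pow(Add(8, Mul(5, Rational(1, 64))), Rational(1, 2)), Add(17, Pow(Add(8, Mul(5, Rational(1, 64))), Rational(1, 2)))), -1) = Pow(Mul(2, Pow(Add(8, Rational(5, 64)), Rational(1, 2)), Add(17, Pow(Add(8, Rational(5, 64)), Rational(1, 2)))), -1) = Pow(Mul(2, Pow(Rational(517, 64), Rational(1, 2)), Add(17, Pow(Rational(517, 64), Rational(1, 2)))), -1) = Pow(Mul(2, Mul(Rational(1, 8), Pow(517, Rational(1, 2))), Add(17, Mul(Rational(1, 8), Pow(517, Rational(1, 2))))), -1) = Pow(Mul(Rational(1, 4), Pow(517, Rational(1, 2)), Add(17, Mul(Rational(1, 8), Pow(517, Rational(1, 2))))), -1) = Mul(Rational(4, 517), Pow(517, Rational(1, 2)), Pow(Add(17, Mul(Rational(1, 8), Pow(517, Rational(1, 2)))), -1))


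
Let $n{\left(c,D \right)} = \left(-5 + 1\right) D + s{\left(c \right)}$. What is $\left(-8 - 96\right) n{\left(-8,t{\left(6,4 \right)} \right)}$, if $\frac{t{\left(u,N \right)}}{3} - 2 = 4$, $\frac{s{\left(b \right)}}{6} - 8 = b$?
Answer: $7488$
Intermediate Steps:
$s{\left(b \right)} = 48 + 6 b$
$t{\left(u,N \right)} = 18$ ($t{\left(u,N \right)} = 6 + 3 \cdot 4 = 6 + 12 = 18$)
$n{\left(c,D \right)} = 48 - 4 D + 6 c$ ($n{\left(c,D \right)} = \left(-5 + 1\right) D + \left(48 + 6 c\right) = - 4 D + \left(48 + 6 c\right) = 48 - 4 D + 6 c$)
$\left(-8 - 96\right) n{\left(-8,t{\left(6,4 \right)} \right)} = \left(-8 - 96\right) \left(48 - 72 + 6 \left(-8\right)\right) = - 104 \left(48 - 72 - 48\right) = \left(-104\right) \left(-72\right) = 7488$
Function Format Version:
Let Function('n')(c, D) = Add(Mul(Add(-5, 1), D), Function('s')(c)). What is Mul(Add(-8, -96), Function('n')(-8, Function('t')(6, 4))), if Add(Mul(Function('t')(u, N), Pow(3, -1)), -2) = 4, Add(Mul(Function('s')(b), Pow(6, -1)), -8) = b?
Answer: 7488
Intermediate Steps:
Function('s')(b) = Add(48, Mul(6, b))
Function('t')(u, N) = 18 (Function('t')(u, N) = Add(6, Mul(3, 4)) = Add(6, 12) = 18)
Function('n')(c, D) = Add(48, Mul(-4, D), Mul(6, c)) (Function('n')(c, D) = Add(Mul(Add(-5, 1), D), Add(48, Mul(6, c))) = Add(Mul(-4, D), Add(48, Mul(6, c))) = Add(48, Mul(-4, D), Mul(6, c)))
Mul(Add(-8, -96), Function('n')(-8, Function('t')(6, 4))) = Mul(Add(-8, -96), Add(48, Mul(-4, 18), Mul(6, -8))) = Mul(-104, Add(48, -72, -48)) = Mul(-104, -72) = 7488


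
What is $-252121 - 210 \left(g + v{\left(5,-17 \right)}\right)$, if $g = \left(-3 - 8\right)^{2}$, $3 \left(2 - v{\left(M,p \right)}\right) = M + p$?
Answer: $-278791$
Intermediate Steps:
$v{\left(M,p \right)} = 2 - \frac{M}{3} - \frac{p}{3}$ ($v{\left(M,p \right)} = 2 - \frac{M + p}{3} = 2 - \left(\frac{M}{3} + \frac{p}{3}\right) = 2 - \frac{M}{3} - \frac{p}{3}$)
$g = 121$ ($g = \left(-11\right)^{2} = 121$)
$-252121 - 210 \left(g + v{\left(5,-17 \right)}\right) = -252121 - 210 \left(121 - -6\right) = -252121 - 210 \left(121 + \left(2 - \frac{5}{3} + \frac{17}{3}\right)\right) = -252121 - 210 \left(121 + 6\right) = -252121 - 210 \cdot 127 = -252121 - 26670 = -278791$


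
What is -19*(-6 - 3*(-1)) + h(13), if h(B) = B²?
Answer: 226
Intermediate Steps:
-19*(-6 - 3*(-1)) + h(13) = -19*(-6 - 3*(-1)) + 13² = -19*(-6 + 3) + 169 = -19*(-3) + 169 = 57 + 169 = 226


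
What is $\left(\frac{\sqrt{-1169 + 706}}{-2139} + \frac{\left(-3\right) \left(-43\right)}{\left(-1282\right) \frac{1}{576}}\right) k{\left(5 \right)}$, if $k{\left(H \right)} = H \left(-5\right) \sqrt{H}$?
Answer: $\frac{928800 \sqrt{5}}{641} + \frac{25 i \sqrt{2315}}{2139} \approx 3240.0 + 0.56235 i$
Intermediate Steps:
$k{\left(H \right)} = - 5 H^{\frac{3}{2}}$ ($k{\left(H \right)} = - 5 H \sqrt{H} = - 5 H^{\frac{3}{2}}$)
$\left(\frac{\sqrt{-1169 + 706}}{-2139} + \frac{\left(-3\right) \left(-43\right)}{\left(-1282\right) \frac{1}{576}}\right) k{\left(5 \right)} = \left(\frac{\sqrt{-1169 + 706}}{-2139} + \frac{\left(-3\right) \left(-43\right)}{\left(-1282\right) \frac{1}{576}}\right) \left(- 5 \cdot 5^{\frac{3}{2}}\right) = \left(\sqrt{-463} \left(- \frac{1}{2139}\right) + \frac{129}{\left(-1282\right) \frac{1}{576}}\right) \left(- 5 \cdot 5 \sqrt{5}\right) = \left(i \sqrt{463} \left(- \frac{1}{2139}\right) + \frac{129}{- \frac{641}{288}}\right) \left(- 25 \sqrt{5}\right) = \left(- \frac{i \sqrt{463}}{2139} + 129 \left(- \frac{288}{641}\right)\right) \left(- 25 \sqrt{5}\right) = \left(- \frac{i \sqrt{463}}{2139} - \frac{37152}{641}\right) \left(- 25 \sqrt{5}\right) = \left(- \frac{37152}{641} - \frac{i \sqrt{463}}{2139}\right) \left(- 25 \sqrt{5}\right) = - 25 \sqrt{5} \left(- \frac{37152}{641} - \frac{i \sqrt{463}}{2139}\right)$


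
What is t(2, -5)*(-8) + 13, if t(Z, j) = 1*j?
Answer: 53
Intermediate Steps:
t(Z, j) = j
t(2, -5)*(-8) + 13 = -5*(-8) + 13 = 40 + 13 = 53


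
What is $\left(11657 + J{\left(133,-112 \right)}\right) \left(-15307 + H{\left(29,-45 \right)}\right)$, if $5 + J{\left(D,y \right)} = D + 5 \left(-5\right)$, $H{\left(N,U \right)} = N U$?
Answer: $-195357120$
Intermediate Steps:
$J{\left(D,y \right)} = -30 + D$ ($J{\left(D,y \right)} = -5 + \left(D + 5 \left(-5\right)\right) = -5 + \left(D - 25\right) = -5 + \left(-25 + D\right) = -30 + D$)
$\left(11657 + J{\left(133,-112 \right)}\right) \left(-15307 + H{\left(29,-45 \right)}\right) = \left(11657 + \left(-30 + 133\right)\right) \left(-15307 + 29 \left(-45\right)\right) = \left(11657 + 103\right) \left(-15307 - 1305\right) = 11760 \left(-16612\right) = -195357120$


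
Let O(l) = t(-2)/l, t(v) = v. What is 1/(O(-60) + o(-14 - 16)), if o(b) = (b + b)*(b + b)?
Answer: 30/108001 ≈ 0.00027778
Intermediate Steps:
O(l) = -2/l
o(b) = 4*b² (o(b) = (2*b)*(2*b) = 4*b²)
1/(O(-60) + o(-14 - 16)) = 1/(-2/(-60) + 4*(-14 - 16)²) = 1/(-2*(-1/60) + 4*(-30)²) = 1/(1/30 + 4*900) = 1/(1/30 + 3600) = 1/(108001/30) = 30/108001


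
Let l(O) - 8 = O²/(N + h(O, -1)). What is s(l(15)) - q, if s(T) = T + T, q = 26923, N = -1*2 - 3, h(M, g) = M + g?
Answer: -26857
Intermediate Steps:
N = -5 (N = -2 - 3 = -5)
l(O) = 8 + O²/(-6 + O) (l(O) = 8 + O²/(-5 + (O - 1)) = 8 + O²/(-5 + (-1 + O)) = 8 + O²/(-6 + O))
s(T) = 2*T
s(l(15)) - q = 2*((-48 + 15² + 8*15)/(-6 + 15)) - 1*26923 = 2*((-48 + 225 + 120)/9) - 26923 = 2*((⅑)*297) - 26923 = 2*33 - 26923 = 66 - 26923 = -26857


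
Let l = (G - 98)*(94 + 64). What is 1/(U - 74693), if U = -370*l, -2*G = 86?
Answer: 1/8168167 ≈ 1.2243e-7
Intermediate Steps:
G = -43 (G = -½*86 = -43)
l = -22278 (l = (-43 - 98)*(94 + 64) = -141*158 = -22278)
U = 8242860 (U = -370*(-22278) = 8242860)
1/(U - 74693) = 1/(8242860 - 74693) = 1/8168167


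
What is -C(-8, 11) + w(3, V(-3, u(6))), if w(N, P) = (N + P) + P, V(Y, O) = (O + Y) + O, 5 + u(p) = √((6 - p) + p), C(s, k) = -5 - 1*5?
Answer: -13 + 4*√6 ≈ -3.2020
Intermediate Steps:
C(s, k) = -10 (C(s, k) = -5 - 5 = -10)
u(p) = -5 + √6 (u(p) = -5 + √((6 - p) + p) = -5 + √6)
V(Y, O) = Y + 2*O
w(N, P) = N + 2*P
-C(-8, 11) + w(3, V(-3, u(6))) = -1*(-10) + (3 + 2*(-3 + 2*(-5 + √6))) = 10 + (3 + 2*(-3 + (-10 + 2*√6))) = 10 + (3 + 2*(-13 + 2*√6)) = 10 + (3 + (-26 + 4*√6)) = 10 + (-23 + 4*√6) = -13 + 4*√6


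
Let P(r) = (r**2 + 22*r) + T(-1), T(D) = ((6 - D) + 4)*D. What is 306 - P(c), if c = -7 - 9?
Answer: 413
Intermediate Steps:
c = -16
T(D) = D*(10 - D) (T(D) = (10 - D)*D = D*(10 - D))
P(r) = -11 + r**2 + 22*r (P(r) = (r**2 + 22*r) - (10 - 1*(-1)) = (r**2 + 22*r) - (10 + 1) = (r**2 + 22*r) - 1*11 = (r**2 + 22*r) - 11 = -11 + r**2 + 22*r)
306 - P(c) = 306 - (-11 + (-16)**2 + 22*(-16)) = 306 - (-11 + 256 - 352) = 306 - 1*(-107) = 306 + 107 = 413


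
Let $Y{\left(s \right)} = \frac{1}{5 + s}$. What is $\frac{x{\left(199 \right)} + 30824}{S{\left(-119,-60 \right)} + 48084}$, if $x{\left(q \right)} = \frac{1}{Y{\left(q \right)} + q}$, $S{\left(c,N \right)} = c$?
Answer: $\frac{1251362132}{1947235105} \approx 0.64264$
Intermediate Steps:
$x{\left(q \right)} = \frac{1}{q + \frac{1}{5 + q}}$ ($x{\left(q \right)} = \frac{1}{\frac{1}{5 + q} + q} = \frac{1}{q + \frac{1}{5 + q}}$)
$\frac{x{\left(199 \right)} + 30824}{S{\left(-119,-60 \right)} + 48084} = \frac{\frac{5 + 199}{1 + 199 \left(5 + 199\right)} + 30824}{-119 + 48084} = \frac{\frac{1}{1 + 199 \cdot 204} \cdot 204 + 30824}{47965} = \left(\frac{1}{1 + 40596} \cdot 204 + 30824\right) \frac{1}{47965} = \left(\frac{1}{40597} \cdot 204 + 30824\right) \frac{1}{47965} = \left(\frac{204}{40597} + 30824\right) \frac{1}{47965} = \frac{1251362132}{40597} \cdot \frac{1}{47965} = \frac{1251362132}{1947235105}$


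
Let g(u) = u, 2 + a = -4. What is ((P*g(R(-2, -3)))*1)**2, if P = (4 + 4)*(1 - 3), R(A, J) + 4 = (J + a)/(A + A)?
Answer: 784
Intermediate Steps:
a = -6 (a = -2 - 4 = -6)
R(A, J) = -4 + (-6 + J)/(2*A) (R(A, J) = -4 + (J - 6)/(A + A) = -4 + (-6 + J)/((2*A)) = -4 + (-6 + J)*(1/(2*A)) = -4 + (-6 + J)/(2*A))
P = -16 (P = 8*(-2) = -16)
((P*g(R(-2, -3)))*1)**2 = (-8*(-6 - 3 - 8*(-2))/(-2)*1)**2 = (-8*(-1)*(-6 - 3 + 16)/2*1)**2 = (-8*(-1)*7/2*1)**2 = (-16*(-7/4)*1)**2 = (28*1)**2 = 28**2 = 784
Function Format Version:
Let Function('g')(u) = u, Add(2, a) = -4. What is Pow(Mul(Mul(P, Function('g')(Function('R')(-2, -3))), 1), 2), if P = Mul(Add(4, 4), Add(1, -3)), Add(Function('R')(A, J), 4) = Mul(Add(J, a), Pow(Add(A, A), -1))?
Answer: 784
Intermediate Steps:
a = -6 (a = Add(-2, -4) = -6)
Function('R')(A, J) = Add(-4, Mul(Rational(1, 2), Pow(A, -1), Add(-6, J))) (Function('R')(A, J) = Add(-4, Mul(Add(J, -6), Pow(Add(A, A), -1))) = Add(-4, Mul(Add(-6, J), Pow(Mul(2, A), -1))) = Add(-4, Mul(Add(-6, J), Mul(Rational(1, 2), Pow(A, -1)))) = Add(-4, Mul(Rational(1, 2), Pow(A, -1), Add(-6, J))))
P = -16 (P = Mul(8, -2) = -16)
Pow(Mul(Mul(P, Function('g')(Function('R')(-2, -3))), 1), 2) = Pow(Mul(Mul(-16, Mul(Rational(1, 2), Pow(-2, -1), Add(-6, -3, Mul(-8, -2)))), 1), 2) = Pow(Mul(Mul(-16, Mul(Rational(1, 2), Rational(-1, 2), Add(-6, -3, 16))), 1), 2) = Pow(Mul(Mul(-16, Mul(Rational(1, 2), Rational(-1, 2), 7)), 1), 2) = Pow(Mul(Mul(-16, Rational(-7, 4)), 1), 2) = Pow(Mul(28, 1), 2) = Pow(28, 2) = 784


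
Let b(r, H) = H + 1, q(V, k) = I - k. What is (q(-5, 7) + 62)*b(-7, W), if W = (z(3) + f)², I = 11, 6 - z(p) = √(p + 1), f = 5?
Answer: 5412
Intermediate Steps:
z(p) = 6 - √(1 + p) (z(p) = 6 - √(p + 1) = 6 - √(1 + p))
W = 81 (W = ((6 - √(1 + 3)) + 5)² = ((6 - √4) + 5)² = ((6 - 1*2) + 5)² = ((6 - 2) + 5)² = (4 + 5)² = 9² = 81)
q(V, k) = 11 - k
b(r, H) = 1 + H
(q(-5, 7) + 62)*b(-7, W) = ((11 - 1*7) + 62)*(1 + 81) = ((11 - 7) + 62)*82 = (4 + 62)*82 = 66*82 = 5412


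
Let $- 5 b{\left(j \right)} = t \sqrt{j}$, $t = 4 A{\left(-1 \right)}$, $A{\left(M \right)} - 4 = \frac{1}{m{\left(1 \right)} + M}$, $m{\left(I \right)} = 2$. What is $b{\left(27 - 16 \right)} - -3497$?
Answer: $3497 - 4 \sqrt{11} \approx 3483.7$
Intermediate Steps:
$A{\left(M \right)} = 4 + \frac{1}{2 + M}$
$t = 20$ ($t = 4 \frac{9 + 4 \left(-1\right)}{2 - 1} = 4 \frac{9 - 4}{1} = 4 \cdot 1 \cdot 5 = 4 \cdot 5 = 20$)
$b{\left(j \right)} = - 4 \sqrt{j}$ ($b{\left(j \right)} = - \frac{20 \sqrt{j}}{5} = - 4 \sqrt{j}$)
$b{\left(27 - 16 \right)} - -3497 = - 4 \sqrt{27 - 16} - -3497 = - 4 \sqrt{27 - 16} + 3497 = - 4 \sqrt{11} + 3497 = 3497 - 4 \sqrt{11}$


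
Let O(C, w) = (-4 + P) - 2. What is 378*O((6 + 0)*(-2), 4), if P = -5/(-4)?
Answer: -3591/2 ≈ -1795.5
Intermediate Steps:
P = 5/4 (P = -5*(-¼) = 5/4 ≈ 1.2500)
O(C, w) = -19/4 (O(C, w) = (-4 + 5/4) - 2 = -11/4 - 2 = -19/4)
378*O((6 + 0)*(-2), 4) = 378*(-19/4) = -3591/2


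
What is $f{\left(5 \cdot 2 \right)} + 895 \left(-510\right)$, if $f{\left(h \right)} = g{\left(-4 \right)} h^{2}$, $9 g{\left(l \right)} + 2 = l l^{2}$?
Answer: $- \frac{1371550}{3} \approx -4.5718 \cdot 10^{5}$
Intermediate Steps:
$g{\left(l \right)} = - \frac{2}{9} + \frac{l^{3}}{9}$ ($g{\left(l \right)} = - \frac{2}{9} + \frac{l l^{2}}{9} = - \frac{2}{9} + \frac{l^{3}}{9}$)
$f{\left(h \right)} = - \frac{22 h^{2}}{3}$ ($f{\left(h \right)} = \left(- \frac{2}{9} + \frac{\left(-4\right)^{3}}{9}\right) h^{2} = \left(- \frac{2}{9} + \frac{1}{9} \left(-64\right)\right) h^{2} = \left(- \frac{2}{9} - \frac{64}{9}\right) h^{2} = - \frac{22 h^{2}}{3}$)
$f{\left(5 \cdot 2 \right)} + 895 \left(-510\right) = - \frac{22 \left(5 \cdot 2\right)^{2}}{3} + 895 \left(-510\right) = - \frac{22 \cdot 10^{2}}{3} - 456450 = \left(- \frac{22}{3}\right) 100 - 456450 = - \frac{2200}{3} - 456450 = - \frac{1371550}{3}$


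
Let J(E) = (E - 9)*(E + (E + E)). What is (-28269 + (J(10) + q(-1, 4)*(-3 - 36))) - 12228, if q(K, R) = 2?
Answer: -40545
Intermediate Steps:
J(E) = 3*E*(-9 + E) (J(E) = (-9 + E)*(E + 2*E) = (-9 + E)*(3*E) = 3*E*(-9 + E))
(-28269 + (J(10) + q(-1, 4)*(-3 - 36))) - 12228 = (-28269 + (3*10*(-9 + 10) + 2*(-3 - 36))) - 12228 = (-28269 + (3*10*1 + 2*(-39))) - 12228 = (-28269 + (30 - 78)) - 12228 = (-28269 - 48) - 12228 = -28317 - 12228 = -40545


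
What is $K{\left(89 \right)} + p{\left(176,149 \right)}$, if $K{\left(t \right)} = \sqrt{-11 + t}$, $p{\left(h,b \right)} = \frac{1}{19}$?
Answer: $\frac{1}{19} + \sqrt{78} \approx 8.8844$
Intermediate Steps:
$p{\left(h,b \right)} = \frac{1}{19}$
$K{\left(89 \right)} + p{\left(176,149 \right)} = \sqrt{-11 + 89} + \frac{1}{19} = \sqrt{78} + \frac{1}{19} = \frac{1}{19} + \sqrt{78}$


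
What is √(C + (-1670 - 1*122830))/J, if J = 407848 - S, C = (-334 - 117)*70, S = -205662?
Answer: I*√156070/613510 ≈ 0.00064393*I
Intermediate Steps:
C = -31570 (C = -451*70 = -31570)
J = 613510 (J = 407848 - 1*(-205662) = 407848 + 205662 = 613510)
√(C + (-1670 - 1*122830))/J = √(-31570 + (-1670 - 1*122830))/613510 = √(-31570 + (-1670 - 122830))*(1/613510) = √(-31570 - 124500)*(1/613510) = √(-156070)*(1/613510) = (I*√156070)*(1/613510) = I*√156070/613510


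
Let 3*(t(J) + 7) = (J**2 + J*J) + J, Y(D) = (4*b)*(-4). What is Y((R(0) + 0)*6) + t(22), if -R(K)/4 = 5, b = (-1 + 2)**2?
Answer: 307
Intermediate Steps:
b = 1 (b = 1**2 = 1)
R(K) = -20 (R(K) = -4*5 = -20)
Y(D) = -16 (Y(D) = (4*1)*(-4) = 4*(-4) = -16)
t(J) = -7 + J/3 + 2*J**2/3 (t(J) = -7 + ((J**2 + J*J) + J)/3 = -7 + ((J**2 + J**2) + J)/3 = -7 + (2*J**2 + J)/3 = -7 + (J + 2*J**2)/3 = -7 + (J/3 + 2*J**2/3) = -7 + J/3 + 2*J**2/3)
Y((R(0) + 0)*6) + t(22) = -16 + (-7 + (1/3)*22 + (2/3)*22**2) = -16 + (-7 + 22/3 + (2/3)*484) = -16 + (-7 + 22/3 + 968/3) = -16 + 323 = 307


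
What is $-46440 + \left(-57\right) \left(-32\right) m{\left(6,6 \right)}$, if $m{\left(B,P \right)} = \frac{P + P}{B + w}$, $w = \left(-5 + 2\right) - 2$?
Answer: $-24552$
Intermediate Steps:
$w = -5$ ($w = -3 - 2 = -5$)
$m{\left(B,P \right)} = \frac{2 P}{-5 + B}$ ($m{\left(B,P \right)} = \frac{P + P}{B - 5} = \frac{2 P}{-5 + B}$)
$-46440 + \left(-57\right) \left(-32\right) m{\left(6,6 \right)} = -46440 + \left(-57\right) \left(-32\right) 2 \cdot 6 \frac{1}{-5 + 6} = -46440 + 1824 \cdot 2 \cdot 6 \cdot 1^{-1} = -46440 + 1824 \cdot 2 \cdot 6 \cdot 1 = -46440 + 1824 \cdot 12 = -46440 + 21888 = -24552$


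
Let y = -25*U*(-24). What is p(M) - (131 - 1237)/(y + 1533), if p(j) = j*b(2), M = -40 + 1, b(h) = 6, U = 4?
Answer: -919216/3933 ≈ -233.72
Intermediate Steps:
y = 2400 (y = -25*4*(-24) = -100*(-24) = 2400)
M = -39
p(j) = 6*j (p(j) = j*6 = 6*j)
p(M) - (131 - 1237)/(y + 1533) = 6*(-39) - (131 - 1237)/(2400 + 1533) = -234 - (-1106)/3933 = -234 - 1*(-1106/3933) = -234 + 1106/3933 = -919216/3933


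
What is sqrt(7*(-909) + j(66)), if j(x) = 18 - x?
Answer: I*sqrt(6411) ≈ 80.069*I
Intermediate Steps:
sqrt(7*(-909) + j(66)) = sqrt(7*(-909) + (18 - 1*66)) = sqrt(-6363 + (18 - 66)) = sqrt(-6363 - 48) = sqrt(-6411) = I*sqrt(6411)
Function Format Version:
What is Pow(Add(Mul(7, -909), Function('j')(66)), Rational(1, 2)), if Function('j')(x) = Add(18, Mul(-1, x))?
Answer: Mul(I, Pow(6411, Rational(1, 2))) ≈ Mul(80.069, I)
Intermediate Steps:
Pow(Add(Mul(7, -909), Function('j')(66)), Rational(1, 2)) = Pow(Add(Mul(7, -909), Add(18, Mul(-1, 66))), Rational(1, 2)) = Pow(Add(-6363, Add(18, -66)), Rational(1, 2)) = Pow(Add(-6363, -48), Rational(1, 2)) = Pow(-6411, Rational(1, 2)) = Mul(I, Pow(6411, Rational(1, 2)))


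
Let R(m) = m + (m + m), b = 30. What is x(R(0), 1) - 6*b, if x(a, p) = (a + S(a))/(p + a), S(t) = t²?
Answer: -180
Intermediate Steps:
R(m) = 3*m (R(m) = m + 2*m = 3*m)
x(a, p) = (a + a²)/(a + p) (x(a, p) = (a + a²)/(p + a) = (a + a²)/(a + p))
x(R(0), 1) - 6*b = (3*0)*(1 + 3*0)/(3*0 + 1) - 6*30 = 0*(1 + 0)/(0 + 1) - 180 = 0*1/1 - 180 = 0*1*1 - 180 = 0 - 180 = -180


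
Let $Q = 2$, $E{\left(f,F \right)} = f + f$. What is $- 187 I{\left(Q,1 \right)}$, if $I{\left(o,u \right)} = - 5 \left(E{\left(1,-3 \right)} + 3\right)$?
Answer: $4675$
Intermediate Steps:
$E{\left(f,F \right)} = 2 f$
$I{\left(o,u \right)} = -25$ ($I{\left(o,u \right)} = - 5 \left(2 \cdot 1 + 3\right) = - 5 \left(2 + 3\right) = \left(-5\right) 5 = -25$)
$- 187 I{\left(Q,1 \right)} = \left(-187\right) \left(-25\right) = 4675$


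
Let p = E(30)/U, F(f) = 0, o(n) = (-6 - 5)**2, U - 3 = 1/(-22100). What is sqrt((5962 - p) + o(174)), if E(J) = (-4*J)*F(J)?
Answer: sqrt(6083) ≈ 77.994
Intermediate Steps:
U = 66299/22100 (U = 3 + 1/(-22100) = 3 - 1/22100 = 66299/22100 ≈ 3.0000)
o(n) = 121 (o(n) = (-11)**2 = 121)
E(J) = 0 (E(J) = -4*J*0 = 0)
p = 0 (p = 0/(66299/22100) = 0*(22100/66299) = 0)
sqrt((5962 - p) + o(174)) = sqrt((5962 - 1*0) + 121) = sqrt((5962 + 0) + 121) = sqrt(5962 + 121) = sqrt(6083)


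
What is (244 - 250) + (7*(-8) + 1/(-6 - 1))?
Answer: -435/7 ≈ -62.143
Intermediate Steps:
(244 - 250) + (7*(-8) + 1/(-6 - 1)) = -6 + (-56 + 1/(-7)) = -6 + (-56 - 1/7) = -6 - 393/7 = -435/7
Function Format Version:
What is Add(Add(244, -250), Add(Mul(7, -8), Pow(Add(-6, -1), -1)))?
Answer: Rational(-435, 7) ≈ -62.143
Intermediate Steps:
Add(Add(244, -250), Add(Mul(7, -8), Pow(Add(-6, -1), -1))) = Add(-6, Add(-56, Pow(-7, -1))) = Add(-6, Add(-56, Rational(-1, 7))) = Add(-6, Rational(-393, 7)) = Rational(-435, 7)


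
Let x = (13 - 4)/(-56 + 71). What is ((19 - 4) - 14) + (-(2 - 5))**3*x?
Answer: 86/5 ≈ 17.200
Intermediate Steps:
x = 3/5 (x = 9/15 = 9*(1/15) = 3/5 ≈ 0.60000)
((19 - 4) - 14) + (-(2 - 5))**3*x = ((19 - 4) - 14) + (-(2 - 5))**3*(3/5) = (15 - 14) + (-1*(-3))**3*(3/5) = 1 + 3**3*(3/5) = 1 + 27*(3/5) = 1 + 81/5 = 86/5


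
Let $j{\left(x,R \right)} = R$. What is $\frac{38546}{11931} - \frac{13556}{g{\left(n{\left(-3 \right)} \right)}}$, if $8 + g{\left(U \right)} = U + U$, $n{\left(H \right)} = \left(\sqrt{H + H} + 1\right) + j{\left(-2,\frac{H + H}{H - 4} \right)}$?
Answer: $\frac{2837059588}{2064063} + \frac{332122 i \sqrt{6}}{519} \approx 1374.5 + 1567.5 i$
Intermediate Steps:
$n{\left(H \right)} = 1 + \sqrt{2} \sqrt{H} + \frac{2 H}{-4 + H}$ ($n{\left(H \right)} = \left(\sqrt{H + H} + 1\right) + \frac{H + H}{H - 4} = \left(\sqrt{2 H} + 1\right) + \frac{2 H}{-4 + H} = \left(\sqrt{2} \sqrt{H} + 1\right) + \frac{2 H}{-4 + H} = \left(1 + \sqrt{2} \sqrt{H}\right) + \frac{2 H}{-4 + H} = 1 + \sqrt{2} \sqrt{H} + \frac{2 H}{-4 + H}$)
$g{\left(U \right)} = -8 + 2 U$ ($g{\left(U \right)} = -8 + \left(U + U\right) = -8 + 2 U$)
$\frac{38546}{11931} - \frac{13556}{g{\left(n{\left(-3 \right)} \right)}} = \frac{38546}{11931} - \frac{13556}{-8 + 2 \frac{2 \left(-3\right) + \left(1 + \sqrt{2} \sqrt{-3}\right) \left(-4 - 3\right)}{-4 - 3}} = 38546 \cdot \frac{1}{11931} - \frac{13556}{-8 + 2 \frac{-6 + \left(1 + \sqrt{2} i \sqrt{3}\right) \left(-7\right)}{-7}} = \frac{38546}{11931} - \frac{13556}{-8 + 2 \left(- \frac{-6 + \left(1 + i \sqrt{6}\right) \left(-7\right)}{7}\right)} = \frac{38546}{11931} - \frac{13556}{-8 + 2 \left(- \frac{-6 - \left(7 + 7 i \sqrt{6}\right)}{7}\right)} = \frac{38546}{11931} - \frac{13556}{-8 + 2 \left(- \frac{-13 - 7 i \sqrt{6}}{7}\right)} = \frac{38546}{11931} - \frac{13556}{-8 + 2 \left(\frac{13}{7} + i \sqrt{6}\right)} = \frac{38546}{11931} - \frac{13556}{-8 + \left(\frac{26}{7} + 2 i \sqrt{6}\right)} = \frac{38546}{11931} - \frac{13556}{- \frac{30}{7} + 2 i \sqrt{6}}$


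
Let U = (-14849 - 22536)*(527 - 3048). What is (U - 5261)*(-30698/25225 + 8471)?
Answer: 20134898627723748/25225 ≈ 7.9821e+11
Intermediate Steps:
U = 94247585 (U = -37385*(-2521) = 94247585)
(U - 5261)*(-30698/25225 + 8471) = (94247585 - 5261)*(-30698/25225 + 8471) = 94242324*(-30698*1/25225 + 8471) = 94242324*(-30698/25225 + 8471) = 94242324*(213650277/25225) = 20134898627723748/25225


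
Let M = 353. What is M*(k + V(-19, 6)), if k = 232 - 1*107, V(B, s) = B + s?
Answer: 39536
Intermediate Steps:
k = 125 (k = 232 - 107 = 125)
M*(k + V(-19, 6)) = 353*(125 + (-19 + 6)) = 353*(125 - 13) = 353*112 = 39536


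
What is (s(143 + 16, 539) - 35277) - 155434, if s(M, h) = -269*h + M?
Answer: -335543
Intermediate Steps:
s(M, h) = M - 269*h
(s(143 + 16, 539) - 35277) - 155434 = (((143 + 16) - 269*539) - 35277) - 155434 = ((159 - 144991) - 35277) - 155434 = (-144832 - 35277) - 155434 = -180109 - 155434 = -335543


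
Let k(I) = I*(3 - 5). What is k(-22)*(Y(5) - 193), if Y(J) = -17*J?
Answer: -12232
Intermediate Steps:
k(I) = -2*I (k(I) = I*(-2) = -2*I)
k(-22)*(Y(5) - 193) = (-2*(-22))*(-17*5 - 193) = 44*(-85 - 193) = 44*(-278) = -12232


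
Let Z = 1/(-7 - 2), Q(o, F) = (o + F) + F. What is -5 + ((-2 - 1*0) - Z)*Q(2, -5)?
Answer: 91/9 ≈ 10.111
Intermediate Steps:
Q(o, F) = o + 2*F (Q(o, F) = (F + o) + F = o + 2*F)
Z = -1/9 (Z = 1/(-9) = -1/9 ≈ -0.11111)
-5 + ((-2 - 1*0) - Z)*Q(2, -5) = -5 + ((-2 - 1*0) - 1*(-1/9))*(2 + 2*(-5)) = -5 + ((-2 + 0) + 1/9)*(2 - 10) = -5 + (-2 + 1/9)*(-8) = -5 - 17/9*(-8) = -5 + 136/9 = 91/9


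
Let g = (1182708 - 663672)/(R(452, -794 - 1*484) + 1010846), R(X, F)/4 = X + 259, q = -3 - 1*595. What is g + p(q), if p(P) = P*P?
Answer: 1085329694/3035 ≈ 3.5760e+5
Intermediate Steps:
q = -598 (q = -3 - 595 = -598)
R(X, F) = 1036 + 4*X (R(X, F) = 4*(X + 259) = 4*(259 + X) = 1036 + 4*X)
p(P) = P**2
g = 1554/3035 (g = (1182708 - 663672)/((1036 + 4*452) + 1010846) = 519036/((1036 + 1808) + 1010846) = 519036/(2844 + 1010846) = 519036/1013690 = 519036*(1/1013690) = 1554/3035 ≈ 0.51203)
g + p(q) = 1554/3035 + (-598)**2 = 1554/3035 + 357604 = 1085329694/3035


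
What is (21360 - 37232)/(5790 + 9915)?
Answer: -15872/15705 ≈ -1.0106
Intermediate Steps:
(21360 - 37232)/(5790 + 9915) = -15872/15705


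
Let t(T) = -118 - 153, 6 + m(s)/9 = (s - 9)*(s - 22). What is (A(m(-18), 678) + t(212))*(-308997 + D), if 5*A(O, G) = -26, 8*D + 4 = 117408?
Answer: 812915983/10 ≈ 8.1292e+7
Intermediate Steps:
D = 29351/2 (D = -1/2 + (1/8)*117408 = -1/2 + 14676 = 29351/2 ≈ 14676.)
m(s) = -54 + 9*(-22 + s)*(-9 + s) (m(s) = -54 + 9*((s - 9)*(s - 22)) = -54 + 9*((-9 + s)*(-22 + s)) = -54 + 9*((-22 + s)*(-9 + s)) = -54 + 9*(-22 + s)*(-9 + s))
t(T) = -271
A(O, G) = -26/5 (A(O, G) = (1/5)*(-26) = -26/5)
(A(m(-18), 678) + t(212))*(-308997 + D) = (-26/5 - 271)*(-308997 + 29351/2) = -1381/5*(-588643/2) = 812915983/10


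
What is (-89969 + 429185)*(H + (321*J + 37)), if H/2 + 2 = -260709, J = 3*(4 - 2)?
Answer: -176208804144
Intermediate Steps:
J = 6 (J = 3*2 = 6)
H = -521422 (H = -4 + 2*(-260709) = -4 - 521418 = -521422)
(-89969 + 429185)*(H + (321*J + 37)) = (-89969 + 429185)*(-521422 + (321*6 + 37)) = 339216*(-521422 + (1926 + 37)) = 339216*(-521422 + 1963) = 339216*(-519459) = -176208804144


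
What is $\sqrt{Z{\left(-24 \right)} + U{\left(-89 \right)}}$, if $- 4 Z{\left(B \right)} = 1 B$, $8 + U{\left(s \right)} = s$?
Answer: $i \sqrt{91} \approx 9.5394 i$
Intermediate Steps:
$U{\left(s \right)} = -8 + s$
$Z{\left(B \right)} = - \frac{B}{4}$ ($Z{\left(B \right)} = - \frac{1 B}{4} = - \frac{B}{4}$)
$\sqrt{Z{\left(-24 \right)} + U{\left(-89 \right)}} = \sqrt{\left(- \frac{1}{4}\right) \left(-24\right) - 97} = \sqrt{6 - 97} = \sqrt{-91} = i \sqrt{91}$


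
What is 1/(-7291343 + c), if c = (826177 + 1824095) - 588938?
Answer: -1/5230009 ≈ -1.9120e-7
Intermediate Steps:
c = 2061334 (c = 2650272 - 588938 = 2061334)
1/(-7291343 + c) = 1/(-7291343 + 2061334) = 1/(-5230009) = -1/5230009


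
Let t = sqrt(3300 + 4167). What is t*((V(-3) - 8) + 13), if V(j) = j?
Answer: 2*sqrt(7467) ≈ 172.82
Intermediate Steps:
t = sqrt(7467) ≈ 86.412
t*((V(-3) - 8) + 13) = sqrt(7467)*((-3 - 8) + 13) = sqrt(7467)*(-11 + 13) = sqrt(7467)*2 = 2*sqrt(7467)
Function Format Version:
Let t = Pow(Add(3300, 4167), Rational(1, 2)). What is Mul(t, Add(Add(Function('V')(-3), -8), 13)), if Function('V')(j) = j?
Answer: Mul(2, Pow(7467, Rational(1, 2))) ≈ 172.82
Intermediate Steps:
t = Pow(7467, Rational(1, 2)) ≈ 86.412
Mul(t, Add(Add(Function('V')(-3), -8), 13)) = Mul(Pow(7467, Rational(1, 2)), Add(Add(-3, -8), 13)) = Mul(Pow(7467, Rational(1, 2)), Add(-11, 13)) = Mul(Pow(7467, Rational(1, 2)), 2) = Mul(2, Pow(7467, Rational(1, 2)))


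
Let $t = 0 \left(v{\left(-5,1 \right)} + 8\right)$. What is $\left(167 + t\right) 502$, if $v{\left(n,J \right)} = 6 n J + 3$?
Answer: $83834$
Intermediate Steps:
$v{\left(n,J \right)} = 3 + 6 J n$ ($v{\left(n,J \right)} = 6 J n + 3 = 3 + 6 J n$)
$t = 0$ ($t = 0 \left(\left(3 + 6 \cdot 1 \left(-5\right)\right) + 8\right) = 0 \left(\left(3 - 30\right) + 8\right) = 0 \left(-27 + 8\right) = 0 \left(-19\right) = 0$)
$\left(167 + t\right) 502 = \left(167 + 0\right) 502 = 167 \cdot 502 = 83834$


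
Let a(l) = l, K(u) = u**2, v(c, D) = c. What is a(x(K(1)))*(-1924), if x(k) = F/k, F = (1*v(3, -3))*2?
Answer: -11544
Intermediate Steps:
F = 6 (F = (1*3)*2 = 3*2 = 6)
x(k) = 6/k
a(x(K(1)))*(-1924) = (6/(1**2))*(-1924) = (6/1)*(-1924) = (6*1)*(-1924) = 6*(-1924) = -11544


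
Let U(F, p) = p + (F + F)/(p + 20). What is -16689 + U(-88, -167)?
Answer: -2477656/147 ≈ -16855.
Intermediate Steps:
U(F, p) = p + 2*F/(20 + p) (U(F, p) = p + (2*F)/(20 + p) = p + 2*F/(20 + p))
-16689 + U(-88, -167) = -16689 + ((-167)² + 2*(-88) + 20*(-167))/(20 - 167) = -16689 + (27889 - 176 - 3340)/(-147) = -16689 - 1/147*24373 = -16689 - 24373/147 = -2477656/147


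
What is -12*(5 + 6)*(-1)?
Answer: 132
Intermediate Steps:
-12*(5 + 6)*(-1) = -12*11*(-1) = -132*(-1) = 132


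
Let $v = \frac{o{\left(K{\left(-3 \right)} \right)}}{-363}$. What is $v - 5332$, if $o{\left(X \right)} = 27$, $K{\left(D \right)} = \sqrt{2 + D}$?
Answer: $- \frac{645181}{121} \approx -5332.1$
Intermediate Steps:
$v = - \frac{9}{121}$ ($v = \frac{27}{-363} = 27 \left(- \frac{1}{363}\right) = - \frac{9}{121} \approx -0.07438$)
$v - 5332 = - \frac{9}{121} - 5332 = - \frac{645181}{121}$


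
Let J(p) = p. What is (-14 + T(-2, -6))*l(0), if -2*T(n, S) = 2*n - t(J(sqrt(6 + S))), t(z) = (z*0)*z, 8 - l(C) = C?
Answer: -96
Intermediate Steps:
l(C) = 8 - C
t(z) = 0 (t(z) = 0*z = 0)
T(n, S) = -n (T(n, S) = -(2*n - 1*0)/2 = -(2*n + 0)/2 = -n)
(-14 + T(-2, -6))*l(0) = (-14 - 1*(-2))*(8 - 1*0) = (-14 + 2)*(8 + 0) = -12*8 = -96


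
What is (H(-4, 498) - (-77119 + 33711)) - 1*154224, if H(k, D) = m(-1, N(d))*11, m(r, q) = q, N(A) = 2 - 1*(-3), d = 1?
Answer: -110761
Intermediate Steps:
N(A) = 5 (N(A) = 2 + 3 = 5)
H(k, D) = 55 (H(k, D) = 5*11 = 55)
(H(-4, 498) - (-77119 + 33711)) - 1*154224 = (55 - (-77119 + 33711)) - 1*154224 = (55 - 1*(-43408)) - 154224 = (55 + 43408) - 154224 = 43463 - 154224 = -110761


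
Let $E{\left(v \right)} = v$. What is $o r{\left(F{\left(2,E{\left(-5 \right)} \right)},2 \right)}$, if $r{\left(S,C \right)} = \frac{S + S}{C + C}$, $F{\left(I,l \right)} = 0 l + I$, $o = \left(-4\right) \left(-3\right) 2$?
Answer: $24$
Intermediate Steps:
$o = 24$ ($o = 12 \cdot 2 = 24$)
$F{\left(I,l \right)} = I$ ($F{\left(I,l \right)} = 0 + I = I$)
$r{\left(S,C \right)} = \frac{S}{C}$ ($r{\left(S,C \right)} = \frac{2 S}{2 C} = 2 S \frac{1}{2 C} = \frac{S}{C}$)
$o r{\left(F{\left(2,E{\left(-5 \right)} \right)},2 \right)} = 24 \cdot \frac{2}{2} = 24 \cdot 2 \cdot \frac{1}{2} = 24 \cdot 1 = 24$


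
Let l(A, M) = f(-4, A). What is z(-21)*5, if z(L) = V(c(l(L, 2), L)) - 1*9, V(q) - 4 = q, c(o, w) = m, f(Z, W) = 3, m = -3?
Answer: -40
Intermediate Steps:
l(A, M) = 3
c(o, w) = -3
V(q) = 4 + q
z(L) = -8 (z(L) = (4 - 3) - 1*9 = 1 - 9 = -8)
z(-21)*5 = -8*5 = -40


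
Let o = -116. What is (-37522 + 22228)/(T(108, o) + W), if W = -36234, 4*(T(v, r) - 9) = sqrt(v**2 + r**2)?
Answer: 110805030/262449811 + 15294*sqrt(1570)/1312249055 ≈ 0.42266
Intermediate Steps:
T(v, r) = 9 + sqrt(r**2 + v**2)/4 (T(v, r) = 9 + sqrt(v**2 + r**2)/4 = 9 + sqrt(r**2 + v**2)/4)
(-37522 + 22228)/(T(108, o) + W) = (-37522 + 22228)/((9 + sqrt((-116)**2 + 108**2)/4) - 36234) = -15294/((9 + sqrt(13456 + 11664)/4) - 36234) = -15294/((9 + sqrt(25120)/4) - 36234) = -15294/((9 + (4*sqrt(1570))/4) - 36234) = -15294/((9 + sqrt(1570)) - 36234) = -15294/(-36225 + sqrt(1570))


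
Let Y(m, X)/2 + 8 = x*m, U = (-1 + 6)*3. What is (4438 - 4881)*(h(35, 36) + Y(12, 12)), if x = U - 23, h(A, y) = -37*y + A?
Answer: 666715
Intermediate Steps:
h(A, y) = A - 37*y
U = 15 (U = 5*3 = 15)
x = -8 (x = 15 - 23 = -8)
Y(m, X) = -16 - 16*m (Y(m, X) = -16 + 2*(-8*m) = -16 - 16*m)
(4438 - 4881)*(h(35, 36) + Y(12, 12)) = (4438 - 4881)*((35 - 37*36) + (-16 - 16*12)) = -443*((35 - 1332) + (-16 - 192)) = -443*(-1297 - 208) = -443*(-1505) = 666715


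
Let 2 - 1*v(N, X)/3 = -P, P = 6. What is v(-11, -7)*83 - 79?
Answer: 1913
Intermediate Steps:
v(N, X) = 24 (v(N, X) = 6 - (-3)*6 = 6 - 3*(-6) = 6 + 18 = 24)
v(-11, -7)*83 - 79 = 24*83 - 79 = 1992 - 79 = 1913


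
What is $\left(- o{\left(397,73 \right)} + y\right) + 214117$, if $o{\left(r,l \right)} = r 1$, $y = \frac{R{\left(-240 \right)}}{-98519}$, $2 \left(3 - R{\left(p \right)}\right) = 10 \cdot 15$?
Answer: $\frac{21055480752}{98519} \approx 2.1372 \cdot 10^{5}$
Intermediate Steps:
$R{\left(p \right)} = -72$ ($R{\left(p \right)} = 3 - \frac{10 \cdot 15}{2} = 3 - 75 = -72$)
$y = \frac{72}{98519}$ ($y = - \frac{72}{-98519} = \left(-72\right) \left(- \frac{1}{98519}\right) = \frac{72}{98519} \approx 0.00073082$)
$o{\left(r,l \right)} = r$
$\left(- o{\left(397,73 \right)} + y\right) + 214117 = \left(\left(-1\right) 397 + \frac{72}{98519}\right) + 214117 = \left(-397 + \frac{72}{98519}\right) + 214117 = - \frac{39111971}{98519} + 214117 = \frac{21055480752}{98519}$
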